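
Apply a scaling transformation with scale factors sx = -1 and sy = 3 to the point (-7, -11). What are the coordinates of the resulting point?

Scaling matrix:
[[-1, 0], [0, 3]]
Result: (-7 × -1, -11 × 3) = (7, -33)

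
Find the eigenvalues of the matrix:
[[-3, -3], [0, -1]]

Characteristic equation: det(A - λI) = 0
λ² - (trace)λ + (det) = 0
trace = -3 + -1 = -4, det = (-3)(-1) - (-3)(0) = 3
λ² - (-4)λ + (3) = 0
λ = (-4 ± √((-4)² - 4·(3))) / 2 = (-4 ± √4) / 2
Solving: λ = -3, -1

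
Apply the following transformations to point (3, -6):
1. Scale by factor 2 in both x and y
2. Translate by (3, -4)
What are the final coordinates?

Step 1: Scale (3, -6) by 2 → (6, -12)
Step 2: Translate by (3, -4) → (9, -16)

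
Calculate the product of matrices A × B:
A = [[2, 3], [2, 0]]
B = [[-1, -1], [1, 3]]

Matrix multiplication:
C[0][0] = 2×-1 + 3×1 = 1
C[0][1] = 2×-1 + 3×3 = 7
C[1][0] = 2×-1 + 0×1 = -2
C[1][1] = 2×-1 + 0×3 = -2
Result: [[1, 7], [-2, -2]]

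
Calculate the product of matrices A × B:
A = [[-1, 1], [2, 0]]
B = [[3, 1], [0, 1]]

Matrix multiplication:
C[0][0] = -1×3 + 1×0 = -3
C[0][1] = -1×1 + 1×1 = 0
C[1][0] = 2×3 + 0×0 = 6
C[1][1] = 2×1 + 0×1 = 2
Result: [[-3, 0], [6, 2]]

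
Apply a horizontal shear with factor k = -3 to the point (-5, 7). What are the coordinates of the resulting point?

Shear matrix for horizontal shear with factor k = -3:
[[1, -3], [0, 1]]
Result: (-5, 7) → (-26, 7)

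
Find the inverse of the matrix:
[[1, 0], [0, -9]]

For [[a,b],[c,d]], inverse = (1/det)·[[d,-b],[-c,a]]
det = (1)(-9) - (0)(0) = -9 - 0 = -9
Inverse = (1/-9)·[[-9, 0], [0, 1]]
= [[1, 0], [0, -1/9]]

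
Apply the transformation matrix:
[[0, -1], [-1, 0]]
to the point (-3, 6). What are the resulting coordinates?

Matrix multiplication:
[[0, -1], [-1, 0]] × [-3, 6]ᵀ
= [(0)(-3) + (-1)(6), (-1)(-3) + (0)(6)]ᵀ
= [-6, 3]ᵀ
Result: (-6, 3)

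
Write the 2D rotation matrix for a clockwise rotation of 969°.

Rotation matrix formula: [[cos θ, -sin θ], [sin θ, cos θ]]
A clockwise rotation by 969° is equivalent to a counterclockwise rotation by -969°.
For θ = -969°:
cos(-969°) = -0.3584
sin(-969°) = 0.9336
Result: [[-0.3584, -0.9336], [0.9336, -0.3584]]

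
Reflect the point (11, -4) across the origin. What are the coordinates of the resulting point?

Reflection across origin: (11, -4) → (-11, 4)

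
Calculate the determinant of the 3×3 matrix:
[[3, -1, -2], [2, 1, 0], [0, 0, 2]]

Expansion along first row:
det = 3·det([[1,0],[0,2]]) - -1·det([[2,0],[0,2]]) + -2·det([[2,1],[0,0]])
    = 3·(1·2 - 0·0) - -1·(2·2 - 0·0) + -2·(2·0 - 1·0)
    = 3·2 - -1·4 + -2·0
    = 6 + 4 + 0 = 10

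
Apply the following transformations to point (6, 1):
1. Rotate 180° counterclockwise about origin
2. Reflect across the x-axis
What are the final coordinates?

Step 1: Rotate 180° → (-6, -1)
Step 2: Reflect across x-axis → (-6, 1)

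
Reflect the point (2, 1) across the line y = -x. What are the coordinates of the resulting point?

Reflection across line y = -x: (2, 1) → (-1, -2)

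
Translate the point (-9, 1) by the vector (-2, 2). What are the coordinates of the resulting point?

Translation by (-2, 2) (homogeneous matrix [[1, 0, -2], [0, 1, 2], [0, 0, 1]]):
x' = -9 + -2 = -11
y' = 1 + 2 = 3
Result: (-11, 3)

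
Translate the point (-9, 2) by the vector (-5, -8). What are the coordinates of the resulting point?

Translation by (-5, -8) (homogeneous matrix [[1, 0, -5], [0, 1, -8], [0, 0, 1]]):
x' = -9 + -5 = -14
y' = 2 + -8 = -6
Result: (-14, -6)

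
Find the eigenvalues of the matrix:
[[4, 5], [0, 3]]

Characteristic equation: det(A - λI) = 0
λ² - (trace)λ + (det) = 0
trace = 4 + 3 = 7, det = (4)(3) - (5)(0) = 12
λ² - (7)λ + (12) = 0
λ = (7 ± √((7)² - 4·(12))) / 2 = (7 ± √1) / 2
Solving: λ = 3, 4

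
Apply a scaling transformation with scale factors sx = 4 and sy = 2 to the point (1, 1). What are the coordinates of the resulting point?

Scaling matrix:
[[4, 0], [0, 2]]
Result: (1 × 4, 1 × 2) = (4, 2)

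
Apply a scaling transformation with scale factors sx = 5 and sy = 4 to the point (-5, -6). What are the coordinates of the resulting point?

Scaling matrix:
[[5, 0], [0, 4]]
Result: (-5 × 5, -6 × 4) = (-25, -24)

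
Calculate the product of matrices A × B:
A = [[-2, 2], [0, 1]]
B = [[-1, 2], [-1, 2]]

Matrix multiplication:
C[0][0] = -2×-1 + 2×-1 = 0
C[0][1] = -2×2 + 2×2 = 0
C[1][0] = 0×-1 + 1×-1 = -1
C[1][1] = 0×2 + 1×2 = 2
Result: [[0, 0], [-1, 2]]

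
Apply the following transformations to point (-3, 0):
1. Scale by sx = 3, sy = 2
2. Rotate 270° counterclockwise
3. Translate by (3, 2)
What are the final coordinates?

Step 1: Scale → (-9, 0)
Step 2: Rotate 270° → (0, 9)
Step 3: Translate → (3, 11)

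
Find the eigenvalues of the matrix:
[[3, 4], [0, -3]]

Characteristic equation: det(A - λI) = 0
λ² - (trace)λ + (det) = 0
trace = 3 + -3 = 0, det = (3)(-3) - (4)(0) = -9
λ² - (0)λ + (-9) = 0
λ = (0 ± √((0)² - 4·(-9))) / 2 = (0 ± √36) / 2
Solving: λ = -3, 3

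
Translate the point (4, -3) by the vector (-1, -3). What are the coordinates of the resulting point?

Translation by (-1, -3) (homogeneous matrix [[1, 0, -1], [0, 1, -3], [0, 0, 1]]):
x' = 4 + -1 = 3
y' = -3 + -3 = -6
Result: (3, -6)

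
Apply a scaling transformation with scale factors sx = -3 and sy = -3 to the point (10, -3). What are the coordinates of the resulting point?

Scaling matrix:
[[-3, 0], [0, -3]]
Result: (10 × -3, -3 × -3) = (-30, 9)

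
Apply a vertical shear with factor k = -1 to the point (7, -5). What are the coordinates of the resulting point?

Shear matrix for vertical shear with factor k = -1:
[[1, 0], [-1, 1]]
Result: (7, -5) → (7, -12)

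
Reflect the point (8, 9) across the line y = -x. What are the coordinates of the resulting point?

Reflection across line y = -x: (8, 9) → (-9, -8)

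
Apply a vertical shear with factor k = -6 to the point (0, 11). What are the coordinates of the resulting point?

Shear matrix for vertical shear with factor k = -6:
[[1, 0], [-6, 1]]
Result: (0, 11) → (0, 11)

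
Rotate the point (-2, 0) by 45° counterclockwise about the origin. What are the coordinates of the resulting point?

Rotation matrix for 45°: [[cos 45°, -sin 45°], [sin 45°, cos 45°]] ≈ [[0.707107, -0.707107], [0.707107, 0.707107]]
[[0.707107, -0.707107], [0.707107, 0.707107]] × [-2, 0]ᵀ ≈ [-1.4142, -1.4142]ᵀ
Result: (-1.4142, -1.4142)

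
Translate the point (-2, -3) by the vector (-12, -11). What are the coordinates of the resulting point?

Translation by (-12, -11) (homogeneous matrix [[1, 0, -12], [0, 1, -11], [0, 0, 1]]):
x' = -2 + -12 = -14
y' = -3 + -11 = -14
Result: (-14, -14)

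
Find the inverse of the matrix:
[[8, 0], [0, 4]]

For [[a,b],[c,d]], inverse = (1/det)·[[d,-b],[-c,a]]
det = (8)(4) - (0)(0) = 32 - 0 = 32
Inverse = (1/32)·[[4, 0], [0, 8]]
= [[1/8, 0], [0, 1/4]]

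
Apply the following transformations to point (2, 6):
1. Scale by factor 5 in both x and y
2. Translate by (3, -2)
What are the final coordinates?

Step 1: Scale (2, 6) by 5 → (10, 30)
Step 2: Translate by (3, -2) → (13, 28)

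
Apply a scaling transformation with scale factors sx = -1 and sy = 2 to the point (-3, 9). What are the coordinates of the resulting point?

Scaling matrix:
[[-1, 0], [0, 2]]
Result: (-3 × -1, 9 × 2) = (3, 18)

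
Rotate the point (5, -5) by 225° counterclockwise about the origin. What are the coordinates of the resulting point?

Rotation matrix for 225°: [[cos 225°, -sin 225°], [sin 225°, cos 225°]] ≈ [[-0.707107, 0.707107], [-0.707107, -0.707107]]
[[-0.707107, 0.707107], [-0.707107, -0.707107]] × [5, -5]ᵀ ≈ [-7.0711, 0]ᵀ
Result: (-7.0711, 0)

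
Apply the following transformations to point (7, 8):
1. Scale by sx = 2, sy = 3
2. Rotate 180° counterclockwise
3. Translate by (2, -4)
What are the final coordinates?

Step 1: Scale → (14, 24)
Step 2: Rotate 180° → (-14, -24)
Step 3: Translate → (-12, -28)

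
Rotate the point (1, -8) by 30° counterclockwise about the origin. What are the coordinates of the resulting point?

Rotation matrix for 30°: [[cos 30°, -sin 30°], [sin 30°, cos 30°]] ≈ [[0.866025, -0.500000], [0.500000, 0.866025]]
[[0.866025, -0.500000], [0.500000, 0.866025]] × [1, -8]ᵀ ≈ [4.8660, -6.4282]ᵀ
Result: (4.8660, -6.4282)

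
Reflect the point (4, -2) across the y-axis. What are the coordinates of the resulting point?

Reflection across y-axis: (4, -2) → (-4, -2)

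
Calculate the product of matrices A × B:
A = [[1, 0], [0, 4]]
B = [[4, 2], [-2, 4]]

Matrix multiplication:
C[0][0] = 1×4 + 0×-2 = 4
C[0][1] = 1×2 + 0×4 = 2
C[1][0] = 0×4 + 4×-2 = -8
C[1][1] = 0×2 + 4×4 = 16
Result: [[4, 2], [-8, 16]]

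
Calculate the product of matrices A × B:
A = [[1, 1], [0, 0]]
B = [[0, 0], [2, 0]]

Matrix multiplication:
C[0][0] = 1×0 + 1×2 = 2
C[0][1] = 1×0 + 1×0 = 0
C[1][0] = 0×0 + 0×2 = 0
C[1][1] = 0×0 + 0×0 = 0
Result: [[2, 0], [0, 0]]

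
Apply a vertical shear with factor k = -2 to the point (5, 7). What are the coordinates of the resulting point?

Shear matrix for vertical shear with factor k = -2:
[[1, 0], [-2, 1]]
Result: (5, 7) → (5, -3)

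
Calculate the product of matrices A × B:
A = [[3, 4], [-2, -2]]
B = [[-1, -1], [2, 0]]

Matrix multiplication:
C[0][0] = 3×-1 + 4×2 = 5
C[0][1] = 3×-1 + 4×0 = -3
C[1][0] = -2×-1 + -2×2 = -2
C[1][1] = -2×-1 + -2×0 = 2
Result: [[5, -3], [-2, 2]]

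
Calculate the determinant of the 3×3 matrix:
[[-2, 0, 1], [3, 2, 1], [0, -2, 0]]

Expansion along first row:
det = -2·det([[2,1],[-2,0]]) - 0·det([[3,1],[0,0]]) + 1·det([[3,2],[0,-2]])
    = -2·(2·0 - 1·-2) - 0·(3·0 - 1·0) + 1·(3·-2 - 2·0)
    = -2·2 - 0·0 + 1·-6
    = -4 + 0 + -6 = -10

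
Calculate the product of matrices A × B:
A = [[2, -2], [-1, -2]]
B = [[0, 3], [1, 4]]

Matrix multiplication:
C[0][0] = 2×0 + -2×1 = -2
C[0][1] = 2×3 + -2×4 = -2
C[1][0] = -1×0 + -2×1 = -2
C[1][1] = -1×3 + -2×4 = -11
Result: [[-2, -2], [-2, -11]]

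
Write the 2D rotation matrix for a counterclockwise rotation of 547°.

Rotation matrix formula: [[cos θ, -sin θ], [sin θ, cos θ]]
For θ = 547°:
cos(547°) = -0.9925
sin(547°) = -0.1219
Result: [[-0.9925, 0.1219], [-0.1219, -0.9925]]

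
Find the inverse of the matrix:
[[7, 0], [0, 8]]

For [[a,b],[c,d]], inverse = (1/det)·[[d,-b],[-c,a]]
det = (7)(8) - (0)(0) = 56 - 0 = 56
Inverse = (1/56)·[[8, 0], [0, 7]]
= [[1/7, 0], [0, 1/8]]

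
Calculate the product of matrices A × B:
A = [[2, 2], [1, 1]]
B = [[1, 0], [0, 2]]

Matrix multiplication:
C[0][0] = 2×1 + 2×0 = 2
C[0][1] = 2×0 + 2×2 = 4
C[1][0] = 1×1 + 1×0 = 1
C[1][1] = 1×0 + 1×2 = 2
Result: [[2, 4], [1, 2]]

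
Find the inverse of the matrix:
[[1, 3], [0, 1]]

For [[a,b],[c,d]], inverse = (1/det)·[[d,-b],[-c,a]]
det = (1)(1) - (3)(0) = 1 - 0 = 1
Inverse = [[1, -3], [0, 1]]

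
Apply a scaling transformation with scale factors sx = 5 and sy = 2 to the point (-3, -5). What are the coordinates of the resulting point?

Scaling matrix:
[[5, 0], [0, 2]]
Result: (-3 × 5, -5 × 2) = (-15, -10)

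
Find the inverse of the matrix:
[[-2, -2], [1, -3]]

For [[a,b],[c,d]], inverse = (1/det)·[[d,-b],[-c,a]]
det = (-2)(-3) - (-2)(1) = 6 - -2 = 8
Inverse = (1/8)·[[-3, 2], [-1, -2]]
= [[-3/8, 1/4], [-1/8, -1/4]]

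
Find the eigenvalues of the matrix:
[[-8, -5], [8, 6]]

Characteristic equation: det(A - λI) = 0
λ² - (trace)λ + (det) = 0
trace = -8 + 6 = -2, det = (-8)(6) - (-5)(8) = -8
λ² - (-2)λ + (-8) = 0
λ = (-2 ± √((-2)² - 4·(-8))) / 2 = (-2 ± √36) / 2
Solving: λ = -4, 2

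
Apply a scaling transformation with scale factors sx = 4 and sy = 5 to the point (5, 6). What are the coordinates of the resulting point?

Scaling matrix:
[[4, 0], [0, 5]]
Result: (5 × 4, 6 × 5) = (20, 30)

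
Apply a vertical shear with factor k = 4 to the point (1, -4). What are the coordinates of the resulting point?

Shear matrix for vertical shear with factor k = 4:
[[1, 0], [4, 1]]
Result: (1, -4) → (1, 0)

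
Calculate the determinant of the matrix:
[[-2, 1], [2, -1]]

For a 2×2 matrix [[a, b], [c, d]], det = ad - bc
det = (-2)(-1) - (1)(2) = 2 - 2 = 0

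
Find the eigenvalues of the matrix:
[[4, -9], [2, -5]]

Characteristic equation: det(A - λI) = 0
λ² - (trace)λ + (det) = 0
trace = 4 + -5 = -1, det = (4)(-5) - (-9)(2) = -2
λ² - (-1)λ + (-2) = 0
λ = (-1 ± √((-1)² - 4·(-2))) / 2 = (-1 ± √9) / 2
Solving: λ = -2, 1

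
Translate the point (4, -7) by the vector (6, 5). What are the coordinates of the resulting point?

Translation by (6, 5) (homogeneous matrix [[1, 0, 6], [0, 1, 5], [0, 0, 1]]):
x' = 4 + 6 = 10
y' = -7 + 5 = -2
Result: (10, -2)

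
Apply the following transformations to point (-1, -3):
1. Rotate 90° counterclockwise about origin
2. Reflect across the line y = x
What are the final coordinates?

Step 1: Rotate 90° → (3, -1)
Step 2: Reflect across line y = x → (-1, 3)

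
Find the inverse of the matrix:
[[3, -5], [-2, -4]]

For [[a,b],[c,d]], inverse = (1/det)·[[d,-b],[-c,a]]
det = (3)(-4) - (-5)(-2) = -12 - 10 = -22
Inverse = (1/-22)·[[-4, 5], [2, 3]]
= [[2/11, -5/22], [-1/11, -3/22]]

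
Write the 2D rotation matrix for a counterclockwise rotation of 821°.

Rotation matrix formula: [[cos θ, -sin θ], [sin θ, cos θ]]
For θ = 821°:
cos(821°) = -0.1908
sin(821°) = 0.9816
Result: [[-0.1908, -0.9816], [0.9816, -0.1908]]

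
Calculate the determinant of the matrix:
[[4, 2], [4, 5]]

For a 2×2 matrix [[a, b], [c, d]], det = ad - bc
det = (4)(5) - (2)(4) = 20 - 8 = 12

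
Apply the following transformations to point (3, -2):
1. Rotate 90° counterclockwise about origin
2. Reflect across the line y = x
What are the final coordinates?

Step 1: Rotate 90° → (2, 3)
Step 2: Reflect across line y = x → (3, 2)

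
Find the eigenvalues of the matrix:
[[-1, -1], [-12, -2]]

Characteristic equation: det(A - λI) = 0
λ² - (trace)λ + (det) = 0
trace = -1 + -2 = -3, det = (-1)(-2) - (-1)(-12) = -10
λ² - (-3)λ + (-10) = 0
λ = (-3 ± √((-3)² - 4·(-10))) / 2 = (-3 ± √49) / 2
Solving: λ = -5, 2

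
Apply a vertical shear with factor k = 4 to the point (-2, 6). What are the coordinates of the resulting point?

Shear matrix for vertical shear with factor k = 4:
[[1, 0], [4, 1]]
Result: (-2, 6) → (-2, -2)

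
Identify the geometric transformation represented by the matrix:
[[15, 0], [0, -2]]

This matrix represents: non-uniform scaling by sx = 15, sy = -2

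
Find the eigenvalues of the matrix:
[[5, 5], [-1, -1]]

Characteristic equation: det(A - λI) = 0
λ² - (trace)λ + (det) = 0
trace = 5 + -1 = 4, det = (5)(-1) - (5)(-1) = 0
λ² - (4)λ + (0) = 0
λ = (4 ± √((4)² - 4·(0))) / 2 = (4 ± √16) / 2
Solving: λ = 0, 4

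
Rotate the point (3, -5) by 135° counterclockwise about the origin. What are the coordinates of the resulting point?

Rotation matrix for 135°: [[cos 135°, -sin 135°], [sin 135°, cos 135°]] ≈ [[-0.707107, -0.707107], [0.707107, -0.707107]]
[[-0.707107, -0.707107], [0.707107, -0.707107]] × [3, -5]ᵀ ≈ [1.4142, 5.6569]ᵀ
Result: (1.4142, 5.6569)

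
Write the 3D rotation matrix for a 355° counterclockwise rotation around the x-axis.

Rotation matrix for counterclockwise 355° around x-axis:
cos(355°) = 0.9962, sin(355°) = -0.0872
Result: [[1, 0, 0], [0, 0.9962, 0.0872], [0, -0.0872, 0.9962]]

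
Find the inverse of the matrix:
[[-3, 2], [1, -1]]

For [[a,b],[c,d]], inverse = (1/det)·[[d,-b],[-c,a]]
det = (-3)(-1) - (2)(1) = 3 - 2 = 1
Inverse = [[-1, -2], [-1, -3]]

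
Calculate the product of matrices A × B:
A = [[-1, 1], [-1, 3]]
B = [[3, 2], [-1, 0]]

Matrix multiplication:
C[0][0] = -1×3 + 1×-1 = -4
C[0][1] = -1×2 + 1×0 = -2
C[1][0] = -1×3 + 3×-1 = -6
C[1][1] = -1×2 + 3×0 = -2
Result: [[-4, -2], [-6, -2]]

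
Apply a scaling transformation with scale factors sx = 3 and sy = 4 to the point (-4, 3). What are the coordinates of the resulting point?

Scaling matrix:
[[3, 0], [0, 4]]
Result: (-4 × 3, 3 × 4) = (-12, 12)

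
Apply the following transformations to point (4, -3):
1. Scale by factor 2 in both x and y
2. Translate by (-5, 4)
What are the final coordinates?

Step 1: Scale (4, -3) by 2 → (8, -6)
Step 2: Translate by (-5, 4) → (3, -2)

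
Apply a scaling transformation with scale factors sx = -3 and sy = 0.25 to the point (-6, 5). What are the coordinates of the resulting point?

Scaling matrix:
[[-3, 0], [0, 0.25]]
Result: (-6 × -3, 5 × 0.25) = (18, 1.25)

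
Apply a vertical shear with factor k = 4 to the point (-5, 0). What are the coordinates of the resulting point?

Shear matrix for vertical shear with factor k = 4:
[[1, 0], [4, 1]]
Result: (-5, 0) → (-5, -20)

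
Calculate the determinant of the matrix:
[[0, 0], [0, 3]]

For a 2×2 matrix [[a, b], [c, d]], det = ad - bc
det = (0)(3) - (0)(0) = 0 - 0 = 0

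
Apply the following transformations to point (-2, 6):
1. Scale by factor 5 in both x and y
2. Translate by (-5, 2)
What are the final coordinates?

Step 1: Scale (-2, 6) by 5 → (-10, 30)
Step 2: Translate by (-5, 2) → (-15, 32)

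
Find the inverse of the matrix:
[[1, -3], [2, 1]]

For [[a,b],[c,d]], inverse = (1/det)·[[d,-b],[-c,a]]
det = (1)(1) - (-3)(2) = 1 - -6 = 7
Inverse = (1/7)·[[1, 3], [-2, 1]]
= [[1/7, 3/7], [-2/7, 1/7]]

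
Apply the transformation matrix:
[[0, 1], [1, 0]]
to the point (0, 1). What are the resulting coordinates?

Matrix multiplication:
[[0, 1], [1, 0]] × [0, 1]ᵀ
= [(0)(0) + (1)(1), (1)(0) + (0)(1)]ᵀ
= [1, 0]ᵀ
Result: (1, 0)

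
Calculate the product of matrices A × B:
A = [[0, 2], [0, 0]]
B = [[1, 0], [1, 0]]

Matrix multiplication:
C[0][0] = 0×1 + 2×1 = 2
C[0][1] = 0×0 + 2×0 = 0
C[1][0] = 0×1 + 0×1 = 0
C[1][1] = 0×0 + 0×0 = 0
Result: [[2, 0], [0, 0]]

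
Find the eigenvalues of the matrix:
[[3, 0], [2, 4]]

Characteristic equation: det(A - λI) = 0
λ² - (trace)λ + (det) = 0
trace = 3 + 4 = 7, det = (3)(4) - (0)(2) = 12
λ² - (7)λ + (12) = 0
λ = (7 ± √((7)² - 4·(12))) / 2 = (7 ± √1) / 2
Solving: λ = 3, 4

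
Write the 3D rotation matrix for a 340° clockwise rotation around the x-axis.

Rotation matrix for clockwise 340° around x-axis:
A clockwise rotation by 340° is a counterclockwise rotation by -340°.
cos(-340°) = 0.9397, sin(-340°) = 0.3420
Result: [[1, 0, 0], [0, 0.9397, -0.3420], [0, 0.3420, 0.9397]]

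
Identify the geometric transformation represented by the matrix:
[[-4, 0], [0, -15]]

This matrix represents: non-uniform scaling by sx = -4, sy = -15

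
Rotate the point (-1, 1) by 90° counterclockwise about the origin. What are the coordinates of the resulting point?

Rotation matrix for 90°: [[cos 90°, -sin 90°], [sin 90°, cos 90°]] = [[0, -1], [1, 0]]
[[0, -1], [1, 0]] × [-1, 1]ᵀ = [-1, -1]ᵀ
Result: (-1, -1)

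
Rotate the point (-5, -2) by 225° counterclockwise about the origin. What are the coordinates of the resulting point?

Rotation matrix for 225°: [[cos 225°, -sin 225°], [sin 225°, cos 225°]] ≈ [[-0.707107, 0.707107], [-0.707107, -0.707107]]
[[-0.707107, 0.707107], [-0.707107, -0.707107]] × [-5, -2]ᵀ ≈ [2.1213, 4.9497]ᵀ
Result: (2.1213, 4.9497)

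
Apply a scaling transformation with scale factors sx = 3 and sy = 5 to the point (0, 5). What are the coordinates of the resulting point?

Scaling matrix:
[[3, 0], [0, 5]]
Result: (0 × 3, 5 × 5) = (0, 25)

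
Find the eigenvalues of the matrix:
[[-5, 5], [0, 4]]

Characteristic equation: det(A - λI) = 0
λ² - (trace)λ + (det) = 0
trace = -5 + 4 = -1, det = (-5)(4) - (5)(0) = -20
λ² - (-1)λ + (-20) = 0
λ = (-1 ± √((-1)² - 4·(-20))) / 2 = (-1 ± √81) / 2
Solving: λ = -5, 4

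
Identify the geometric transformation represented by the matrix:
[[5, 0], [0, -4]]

This matrix represents: non-uniform scaling by sx = 5, sy = -4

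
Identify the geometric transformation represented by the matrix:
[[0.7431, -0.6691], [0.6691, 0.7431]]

This matrix represents: rotation by 42° counterclockwise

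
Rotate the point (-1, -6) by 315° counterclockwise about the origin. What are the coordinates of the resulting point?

Rotation matrix for 315°: [[cos 315°, -sin 315°], [sin 315°, cos 315°]] ≈ [[0.707107, 0.707107], [-0.707107, 0.707107]]
[[0.707107, 0.707107], [-0.707107, 0.707107]] × [-1, -6]ᵀ ≈ [-4.9497, -3.5355]ᵀ
Result: (-4.9497, -3.5355)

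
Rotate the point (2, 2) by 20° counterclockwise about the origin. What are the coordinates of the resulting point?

Rotation matrix for 20°: [[cos 20°, -sin 20°], [sin 20°, cos 20°]] ≈ [[0.939693, -0.342020], [0.342020, 0.939693]]
[[0.939693, -0.342020], [0.342020, 0.939693]] × [2, 2]ᵀ ≈ [1.1953, 2.5634]ᵀ
Result: (1.1953, 2.5634)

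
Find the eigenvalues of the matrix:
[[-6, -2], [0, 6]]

Characteristic equation: det(A - λI) = 0
λ² - (trace)λ + (det) = 0
trace = -6 + 6 = 0, det = (-6)(6) - (-2)(0) = -36
λ² - (0)λ + (-36) = 0
λ = (0 ± √((0)² - 4·(-36))) / 2 = (0 ± √144) / 2
Solving: λ = -6, 6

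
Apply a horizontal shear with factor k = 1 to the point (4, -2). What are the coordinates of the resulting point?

Shear matrix for horizontal shear with factor k = 1:
[[1, 1], [0, 1]]
Result: (4, -2) → (2, -2)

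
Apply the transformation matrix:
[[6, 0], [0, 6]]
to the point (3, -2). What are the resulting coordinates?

Matrix multiplication:
[[6, 0], [0, 6]] × [3, -2]ᵀ
= [(6)(3) + (0)(-2), (0)(3) + (6)(-2)]ᵀ
= [18, -12]ᵀ
Result: (18, -12)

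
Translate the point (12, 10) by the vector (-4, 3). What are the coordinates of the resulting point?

Translation by (-4, 3) (homogeneous matrix [[1, 0, -4], [0, 1, 3], [0, 0, 1]]):
x' = 12 + -4 = 8
y' = 10 + 3 = 13
Result: (8, 13)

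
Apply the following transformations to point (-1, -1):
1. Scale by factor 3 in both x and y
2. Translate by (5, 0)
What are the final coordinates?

Step 1: Scale (-1, -1) by 3 → (-3, -3)
Step 2: Translate by (5, 0) → (2, -3)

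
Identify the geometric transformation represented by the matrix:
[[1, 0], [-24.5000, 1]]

This matrix represents: vertical shear with factor -24.5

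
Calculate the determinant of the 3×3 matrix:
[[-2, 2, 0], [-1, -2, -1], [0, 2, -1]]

Expansion along first row:
det = -2·det([[-2,-1],[2,-1]]) - 2·det([[-1,-1],[0,-1]]) + 0·det([[-1,-2],[0,2]])
    = -2·(-2·-1 - -1·2) - 2·(-1·-1 - -1·0) + 0·(-1·2 - -2·0)
    = -2·4 - 2·1 + 0·-2
    = -8 + -2 + 0 = -10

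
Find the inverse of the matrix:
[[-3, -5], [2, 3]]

For [[a,b],[c,d]], inverse = (1/det)·[[d,-b],[-c,a]]
det = (-3)(3) - (-5)(2) = -9 - -10 = 1
Inverse = [[3, 5], [-2, -3]]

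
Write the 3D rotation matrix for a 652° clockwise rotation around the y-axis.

Rotation matrix for clockwise 652° around y-axis:
A clockwise rotation by 652° is a counterclockwise rotation by -652°.
cos(-652°) = 0.3746, sin(-652°) = 0.9272
Result: [[0.3746, 0, 0.9272], [0, 1, 0], [-0.9272, 0, 0.3746]]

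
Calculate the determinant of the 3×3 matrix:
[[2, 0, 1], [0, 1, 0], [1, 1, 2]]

Expansion along first row:
det = 2·det([[1,0],[1,2]]) - 0·det([[0,0],[1,2]]) + 1·det([[0,1],[1,1]])
    = 2·(1·2 - 0·1) - 0·(0·2 - 0·1) + 1·(0·1 - 1·1)
    = 2·2 - 0·0 + 1·-1
    = 4 + 0 + -1 = 3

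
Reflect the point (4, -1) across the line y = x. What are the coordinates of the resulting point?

Reflection across line y = x: (4, -1) → (-1, 4)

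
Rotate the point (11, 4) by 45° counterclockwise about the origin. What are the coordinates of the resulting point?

Rotation matrix for 45°: [[cos 45°, -sin 45°], [sin 45°, cos 45°]] ≈ [[0.707107, -0.707107], [0.707107, 0.707107]]
[[0.707107, -0.707107], [0.707107, 0.707107]] × [11, 4]ᵀ ≈ [4.9497, 10.6066]ᵀ
Result: (4.9497, 10.6066)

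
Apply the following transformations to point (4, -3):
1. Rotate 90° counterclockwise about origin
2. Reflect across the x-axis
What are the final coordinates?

Step 1: Rotate 90° → (3, 4)
Step 2: Reflect across x-axis → (3, -4)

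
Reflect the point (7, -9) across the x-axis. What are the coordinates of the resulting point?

Reflection across x-axis: (7, -9) → (7, 9)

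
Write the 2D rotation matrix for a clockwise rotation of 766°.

Rotation matrix formula: [[cos θ, -sin θ], [sin θ, cos θ]]
A clockwise rotation by 766° is equivalent to a counterclockwise rotation by -766°.
For θ = -766°:
cos(-766°) = 0.6947
sin(-766°) = -0.7193
Result: [[0.6947, 0.7193], [-0.7193, 0.6947]]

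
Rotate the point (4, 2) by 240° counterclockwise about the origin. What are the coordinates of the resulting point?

Rotation matrix for 240°: [[cos 240°, -sin 240°], [sin 240°, cos 240°]] ≈ [[-0.500000, 0.866025], [-0.866025, -0.500000]]
[[-0.500000, 0.866025], [-0.866025, -0.500000]] × [4, 2]ᵀ ≈ [-0.2679, -4.4641]ᵀ
Result: (-0.2679, -4.4641)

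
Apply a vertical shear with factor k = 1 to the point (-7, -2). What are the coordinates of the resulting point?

Shear matrix for vertical shear with factor k = 1:
[[1, 0], [1, 1]]
Result: (-7, -2) → (-7, -9)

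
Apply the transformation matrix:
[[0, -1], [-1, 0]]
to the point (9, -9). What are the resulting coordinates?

Matrix multiplication:
[[0, -1], [-1, 0]] × [9, -9]ᵀ
= [(0)(9) + (-1)(-9), (-1)(9) + (0)(-9)]ᵀ
= [9, -9]ᵀ
Result: (9, -9)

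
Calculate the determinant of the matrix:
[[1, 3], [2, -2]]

For a 2×2 matrix [[a, b], [c, d]], det = ad - bc
det = (1)(-2) - (3)(2) = -2 - 6 = -8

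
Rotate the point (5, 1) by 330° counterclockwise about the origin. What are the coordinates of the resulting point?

Rotation matrix for 330°: [[cos 330°, -sin 330°], [sin 330°, cos 330°]] ≈ [[0.866025, 0.500000], [-0.500000, 0.866025]]
[[0.866025, 0.500000], [-0.500000, 0.866025]] × [5, 1]ᵀ ≈ [4.8301, -1.6340]ᵀ
Result: (4.8301, -1.6340)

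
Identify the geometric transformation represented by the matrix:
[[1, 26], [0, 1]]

This matrix represents: horizontal shear with factor 26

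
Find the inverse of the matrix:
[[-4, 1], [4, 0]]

For [[a,b],[c,d]], inverse = (1/det)·[[d,-b],[-c,a]]
det = (-4)(0) - (1)(4) = 0 - 4 = -4
Inverse = (1/-4)·[[0, -1], [-4, -4]]
= [[0, 1/4], [1, 1]]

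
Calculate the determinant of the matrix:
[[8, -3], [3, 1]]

For a 2×2 matrix [[a, b], [c, d]], det = ad - bc
det = (8)(1) - (-3)(3) = 8 - -9 = 17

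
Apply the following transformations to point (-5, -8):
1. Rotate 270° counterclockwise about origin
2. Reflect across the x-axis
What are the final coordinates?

Step 1: Rotate 270° → (-8, 5)
Step 2: Reflect across x-axis → (-8, -5)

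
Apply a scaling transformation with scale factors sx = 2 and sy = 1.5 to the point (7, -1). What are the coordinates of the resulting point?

Scaling matrix:
[[2, 0], [0, 1.50]]
Result: (7 × 2, -1 × 1.5) = (14, -1.5)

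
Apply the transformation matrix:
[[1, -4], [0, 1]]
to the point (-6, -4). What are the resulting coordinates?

Matrix multiplication:
[[1, -4], [0, 1]] × [-6, -4]ᵀ
= [(1)(-6) + (-4)(-4), (0)(-6) + (1)(-4)]ᵀ
= [10, -4]ᵀ
Result: (10, -4)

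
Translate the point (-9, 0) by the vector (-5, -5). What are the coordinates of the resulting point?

Translation by (-5, -5) (homogeneous matrix [[1, 0, -5], [0, 1, -5], [0, 0, 1]]):
x' = -9 + -5 = -14
y' = 0 + -5 = -5
Result: (-14, -5)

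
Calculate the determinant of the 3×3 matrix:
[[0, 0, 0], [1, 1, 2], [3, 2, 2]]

Expansion along first row:
det = 0·det([[1,2],[2,2]]) - 0·det([[1,2],[3,2]]) + 0·det([[1,1],[3,2]])
    = 0·(1·2 - 2·2) - 0·(1·2 - 2·3) + 0·(1·2 - 1·3)
    = 0·-2 - 0·-4 + 0·-1
    = 0 + 0 + 0 = 0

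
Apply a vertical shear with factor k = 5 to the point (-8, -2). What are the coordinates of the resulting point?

Shear matrix for vertical shear with factor k = 5:
[[1, 0], [5, 1]]
Result: (-8, -2) → (-8, -42)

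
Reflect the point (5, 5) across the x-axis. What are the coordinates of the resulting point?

Reflection across x-axis: (5, 5) → (5, -5)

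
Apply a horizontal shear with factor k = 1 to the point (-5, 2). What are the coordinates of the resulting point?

Shear matrix for horizontal shear with factor k = 1:
[[1, 1], [0, 1]]
Result: (-5, 2) → (-3, 2)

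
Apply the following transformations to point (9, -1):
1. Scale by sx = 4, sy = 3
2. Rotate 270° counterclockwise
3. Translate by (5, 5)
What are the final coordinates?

Step 1: Scale → (36, -3)
Step 2: Rotate 270° → (-3, -36)
Step 3: Translate → (2, -31)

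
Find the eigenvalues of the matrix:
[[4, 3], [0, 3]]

Characteristic equation: det(A - λI) = 0
λ² - (trace)λ + (det) = 0
trace = 4 + 3 = 7, det = (4)(3) - (3)(0) = 12
λ² - (7)λ + (12) = 0
λ = (7 ± √((7)² - 4·(12))) / 2 = (7 ± √1) / 2
Solving: λ = 3, 4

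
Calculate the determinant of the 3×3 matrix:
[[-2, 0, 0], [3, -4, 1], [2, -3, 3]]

Expansion along first row:
det = -2·det([[-4,1],[-3,3]]) - 0·det([[3,1],[2,3]]) + 0·det([[3,-4],[2,-3]])
    = -2·(-4·3 - 1·-3) - 0·(3·3 - 1·2) + 0·(3·-3 - -4·2)
    = -2·-9 - 0·7 + 0·-1
    = 18 + 0 + 0 = 18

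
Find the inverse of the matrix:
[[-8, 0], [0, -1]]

For [[a,b],[c,d]], inverse = (1/det)·[[d,-b],[-c,a]]
det = (-8)(-1) - (0)(0) = 8 - 0 = 8
Inverse = (1/8)·[[-1, 0], [0, -8]]
= [[-1/8, 0], [0, -1]]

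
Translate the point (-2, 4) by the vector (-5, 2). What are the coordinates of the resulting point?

Translation by (-5, 2) (homogeneous matrix [[1, 0, -5], [0, 1, 2], [0, 0, 1]]):
x' = -2 + -5 = -7
y' = 4 + 2 = 6
Result: (-7, 6)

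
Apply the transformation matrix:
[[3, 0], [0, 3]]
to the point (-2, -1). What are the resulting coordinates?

Matrix multiplication:
[[3, 0], [0, 3]] × [-2, -1]ᵀ
= [(3)(-2) + (0)(-1), (0)(-2) + (3)(-1)]ᵀ
= [-6, -3]ᵀ
Result: (-6, -3)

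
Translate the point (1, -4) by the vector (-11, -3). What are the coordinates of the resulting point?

Translation by (-11, -3) (homogeneous matrix [[1, 0, -11], [0, 1, -3], [0, 0, 1]]):
x' = 1 + -11 = -10
y' = -4 + -3 = -7
Result: (-10, -7)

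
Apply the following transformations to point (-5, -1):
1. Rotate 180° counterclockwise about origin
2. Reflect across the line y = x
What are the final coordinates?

Step 1: Rotate 180° → (5, 1)
Step 2: Reflect across line y = x → (1, 5)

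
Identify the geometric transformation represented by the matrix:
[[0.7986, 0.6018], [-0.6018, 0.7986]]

This matrix represents: rotation by 323° counterclockwise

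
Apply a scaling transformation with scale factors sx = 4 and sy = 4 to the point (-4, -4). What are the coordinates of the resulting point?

Scaling matrix:
[[4, 0], [0, 4]]
Result: (-4 × 4, -4 × 4) = (-16, -16)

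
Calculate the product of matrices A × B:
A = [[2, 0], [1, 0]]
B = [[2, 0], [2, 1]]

Matrix multiplication:
C[0][0] = 2×2 + 0×2 = 4
C[0][1] = 2×0 + 0×1 = 0
C[1][0] = 1×2 + 0×2 = 2
C[1][1] = 1×0 + 0×1 = 0
Result: [[4, 0], [2, 0]]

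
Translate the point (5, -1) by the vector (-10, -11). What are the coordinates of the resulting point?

Translation by (-10, -11) (homogeneous matrix [[1, 0, -10], [0, 1, -11], [0, 0, 1]]):
x' = 5 + -10 = -5
y' = -1 + -11 = -12
Result: (-5, -12)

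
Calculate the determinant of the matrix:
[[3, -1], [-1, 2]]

For a 2×2 matrix [[a, b], [c, d]], det = ad - bc
det = (3)(2) - (-1)(-1) = 6 - 1 = 5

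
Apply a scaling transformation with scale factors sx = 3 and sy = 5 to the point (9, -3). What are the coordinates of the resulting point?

Scaling matrix:
[[3, 0], [0, 5]]
Result: (9 × 3, -3 × 5) = (27, -15)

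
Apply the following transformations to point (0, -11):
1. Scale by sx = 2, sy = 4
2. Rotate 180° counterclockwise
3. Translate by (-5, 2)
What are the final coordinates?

Step 1: Scale → (0, -44)
Step 2: Rotate 180° → (0, 44)
Step 3: Translate → (-5, 46)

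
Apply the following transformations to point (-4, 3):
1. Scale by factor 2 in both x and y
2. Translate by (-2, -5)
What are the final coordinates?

Step 1: Scale (-4, 3) by 2 → (-8, 6)
Step 2: Translate by (-2, -5) → (-10, 1)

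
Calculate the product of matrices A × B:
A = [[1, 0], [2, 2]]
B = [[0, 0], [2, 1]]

Matrix multiplication:
C[0][0] = 1×0 + 0×2 = 0
C[0][1] = 1×0 + 0×1 = 0
C[1][0] = 2×0 + 2×2 = 4
C[1][1] = 2×0 + 2×1 = 2
Result: [[0, 0], [4, 2]]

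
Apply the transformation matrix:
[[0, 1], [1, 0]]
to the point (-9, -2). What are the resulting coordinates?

Matrix multiplication:
[[0, 1], [1, 0]] × [-9, -2]ᵀ
= [(0)(-9) + (1)(-2), (1)(-9) + (0)(-2)]ᵀ
= [-2, -9]ᵀ
Result: (-2, -9)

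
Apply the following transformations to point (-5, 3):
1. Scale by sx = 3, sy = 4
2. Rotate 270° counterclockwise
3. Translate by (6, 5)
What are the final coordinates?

Step 1: Scale → (-15, 12)
Step 2: Rotate 270° → (12, 15)
Step 3: Translate → (18, 20)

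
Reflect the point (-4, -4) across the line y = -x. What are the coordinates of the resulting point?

Reflection across line y = -x: (-4, -4) → (4, 4)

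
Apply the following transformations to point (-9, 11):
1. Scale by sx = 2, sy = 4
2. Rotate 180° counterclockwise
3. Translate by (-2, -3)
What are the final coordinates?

Step 1: Scale → (-18, 44)
Step 2: Rotate 180° → (18, -44)
Step 3: Translate → (16, -47)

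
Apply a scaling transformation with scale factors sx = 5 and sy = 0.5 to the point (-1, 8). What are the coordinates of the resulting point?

Scaling matrix:
[[5, 0], [0, 0.50]]
Result: (-1 × 5, 8 × 0.5) = (-5, 4)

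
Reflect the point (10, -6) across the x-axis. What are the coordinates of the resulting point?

Reflection across x-axis: (10, -6) → (10, 6)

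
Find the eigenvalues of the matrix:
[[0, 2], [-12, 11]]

Characteristic equation: det(A - λI) = 0
λ² - (trace)λ + (det) = 0
trace = 0 + 11 = 11, det = (0)(11) - (2)(-12) = 24
λ² - (11)λ + (24) = 0
λ = (11 ± √((11)² - 4·(24))) / 2 = (11 ± √25) / 2
Solving: λ = 3, 8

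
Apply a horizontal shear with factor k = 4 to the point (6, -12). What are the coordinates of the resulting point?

Shear matrix for horizontal shear with factor k = 4:
[[1, 4], [0, 1]]
Result: (6, -12) → (-42, -12)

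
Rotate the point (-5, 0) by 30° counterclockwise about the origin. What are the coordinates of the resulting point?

Rotation matrix for 30°: [[cos 30°, -sin 30°], [sin 30°, cos 30°]] ≈ [[0.866025, -0.500000], [0.500000, 0.866025]]
[[0.866025, -0.500000], [0.500000, 0.866025]] × [-5, 0]ᵀ ≈ [-4.3301, -2.5000]ᵀ
Result: (-4.3301, -2.5000)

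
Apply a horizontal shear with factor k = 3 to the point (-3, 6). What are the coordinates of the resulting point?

Shear matrix for horizontal shear with factor k = 3:
[[1, 3], [0, 1]]
Result: (-3, 6) → (15, 6)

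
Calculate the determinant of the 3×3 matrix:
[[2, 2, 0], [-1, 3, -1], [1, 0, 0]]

Expansion along first row:
det = 2·det([[3,-1],[0,0]]) - 2·det([[-1,-1],[1,0]]) + 0·det([[-1,3],[1,0]])
    = 2·(3·0 - -1·0) - 2·(-1·0 - -1·1) + 0·(-1·0 - 3·1)
    = 2·0 - 2·1 + 0·-3
    = 0 + -2 + 0 = -2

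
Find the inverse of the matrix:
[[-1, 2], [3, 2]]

For [[a,b],[c,d]], inverse = (1/det)·[[d,-b],[-c,a]]
det = (-1)(2) - (2)(3) = -2 - 6 = -8
Inverse = (1/-8)·[[2, -2], [-3, -1]]
= [[-1/4, 1/4], [3/8, 1/8]]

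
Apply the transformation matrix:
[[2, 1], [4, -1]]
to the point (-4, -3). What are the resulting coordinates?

Matrix multiplication:
[[2, 1], [4, -1]] × [-4, -3]ᵀ
= [(2)(-4) + (1)(-3), (4)(-4) + (-1)(-3)]ᵀ
= [-11, -13]ᵀ
Result: (-11, -13)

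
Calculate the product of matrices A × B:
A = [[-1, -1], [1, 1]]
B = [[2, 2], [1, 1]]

Matrix multiplication:
C[0][0] = -1×2 + -1×1 = -3
C[0][1] = -1×2 + -1×1 = -3
C[1][0] = 1×2 + 1×1 = 3
C[1][1] = 1×2 + 1×1 = 3
Result: [[-3, -3], [3, 3]]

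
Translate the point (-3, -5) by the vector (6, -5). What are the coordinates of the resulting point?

Translation by (6, -5) (homogeneous matrix [[1, 0, 6], [0, 1, -5], [0, 0, 1]]):
x' = -3 + 6 = 3
y' = -5 + -5 = -10
Result: (3, -10)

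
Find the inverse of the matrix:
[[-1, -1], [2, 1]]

For [[a,b],[c,d]], inverse = (1/det)·[[d,-b],[-c,a]]
det = (-1)(1) - (-1)(2) = -1 - -2 = 1
Inverse = [[1, 1], [-2, -1]]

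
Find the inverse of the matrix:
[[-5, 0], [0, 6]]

For [[a,b],[c,d]], inverse = (1/det)·[[d,-b],[-c,a]]
det = (-5)(6) - (0)(0) = -30 - 0 = -30
Inverse = (1/-30)·[[6, 0], [0, -5]]
= [[-1/5, 0], [0, 1/6]]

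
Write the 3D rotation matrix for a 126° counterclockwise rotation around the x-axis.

Rotation matrix for counterclockwise 126° around x-axis:
cos(126°) = -0.5878, sin(126°) = 0.8090
Result: [[1, 0, 0], [0, -0.5878, -0.8090], [0, 0.8090, -0.5878]]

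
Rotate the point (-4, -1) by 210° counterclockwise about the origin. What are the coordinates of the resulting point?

Rotation matrix for 210°: [[cos 210°, -sin 210°], [sin 210°, cos 210°]] ≈ [[-0.866025, 0.500000], [-0.500000, -0.866025]]
[[-0.866025, 0.500000], [-0.500000, -0.866025]] × [-4, -1]ᵀ ≈ [2.9641, 2.8660]ᵀ
Result: (2.9641, 2.8660)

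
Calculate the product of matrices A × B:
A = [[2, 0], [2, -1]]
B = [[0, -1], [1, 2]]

Matrix multiplication:
C[0][0] = 2×0 + 0×1 = 0
C[0][1] = 2×-1 + 0×2 = -2
C[1][0] = 2×0 + -1×1 = -1
C[1][1] = 2×-1 + -1×2 = -4
Result: [[0, -2], [-1, -4]]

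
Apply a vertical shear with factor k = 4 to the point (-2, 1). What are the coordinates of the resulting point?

Shear matrix for vertical shear with factor k = 4:
[[1, 0], [4, 1]]
Result: (-2, 1) → (-2, -7)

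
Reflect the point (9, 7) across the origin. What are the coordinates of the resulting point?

Reflection across origin: (9, 7) → (-9, -7)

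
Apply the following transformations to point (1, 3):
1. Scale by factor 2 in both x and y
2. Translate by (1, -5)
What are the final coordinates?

Step 1: Scale (1, 3) by 2 → (2, 6)
Step 2: Translate by (1, -5) → (3, 1)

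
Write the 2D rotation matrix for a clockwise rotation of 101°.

Rotation matrix formula: [[cos θ, -sin θ], [sin θ, cos θ]]
A clockwise rotation by 101° is equivalent to a counterclockwise rotation by -101°.
For θ = -101°:
cos(-101°) = -0.1908
sin(-101°) = -0.9816
Result: [[-0.1908, 0.9816], [-0.9816, -0.1908]]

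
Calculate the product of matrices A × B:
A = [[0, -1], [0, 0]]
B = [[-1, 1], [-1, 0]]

Matrix multiplication:
C[0][0] = 0×-1 + -1×-1 = 1
C[0][1] = 0×1 + -1×0 = 0
C[1][0] = 0×-1 + 0×-1 = 0
C[1][1] = 0×1 + 0×0 = 0
Result: [[1, 0], [0, 0]]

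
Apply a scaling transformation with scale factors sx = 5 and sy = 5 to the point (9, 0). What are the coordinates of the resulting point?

Scaling matrix:
[[5, 0], [0, 5]]
Result: (9 × 5, 0 × 5) = (45, 0)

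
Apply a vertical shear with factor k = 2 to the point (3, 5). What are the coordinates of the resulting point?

Shear matrix for vertical shear with factor k = 2:
[[1, 0], [2, 1]]
Result: (3, 5) → (3, 11)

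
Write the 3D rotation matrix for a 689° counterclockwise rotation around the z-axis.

Rotation matrix for counterclockwise 689° around z-axis:
cos(689°) = 0.8572, sin(689°) = -0.5150
Result: [[0.8572, 0.5150, 0], [-0.5150, 0.8572, 0], [0, 0, 1]]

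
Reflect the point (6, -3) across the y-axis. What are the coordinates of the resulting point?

Reflection across y-axis: (6, -3) → (-6, -3)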